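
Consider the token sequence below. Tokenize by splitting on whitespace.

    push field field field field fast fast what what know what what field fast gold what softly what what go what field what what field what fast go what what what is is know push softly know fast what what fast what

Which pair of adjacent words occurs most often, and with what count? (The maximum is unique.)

Bigram frequencies (highest first):
  what what: 7
  field field: 3
  fast what: 3
  what field: 3
  field fast: 2
  go what: 2
  … (19 more, each ≤ 2)

"what what", 7 times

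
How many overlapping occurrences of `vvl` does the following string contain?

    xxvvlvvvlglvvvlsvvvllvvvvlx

5

Sliding a length-3 window over the 27 characters (25 positions):
  position 3–5: vvl
  position 7–9: vvl
  position 13–15: vvl
  position 18–20: vvl
  position 24–26: vvl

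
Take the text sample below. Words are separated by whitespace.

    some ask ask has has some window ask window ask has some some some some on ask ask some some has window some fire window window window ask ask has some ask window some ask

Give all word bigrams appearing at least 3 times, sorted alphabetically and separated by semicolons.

Bigram counts meeting the condition (at least 3 times):
  ask ask: 3
  ask has: 3
  has some: 3
  some ask: 3
  some some: 4
  window ask: 3

ask ask; ask has; has some; some ask; some some; window ask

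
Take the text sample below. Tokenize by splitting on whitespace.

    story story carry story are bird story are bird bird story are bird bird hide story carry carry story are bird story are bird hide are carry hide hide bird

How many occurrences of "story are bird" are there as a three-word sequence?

5

Scanning the 28 overlapping trigram windows for "story are bird":
  position 4–6: story are bird
  position 7–9: story are bird
  position 11–13: story are bird
  position 19–21: story are bird
  position 22–24: story are bird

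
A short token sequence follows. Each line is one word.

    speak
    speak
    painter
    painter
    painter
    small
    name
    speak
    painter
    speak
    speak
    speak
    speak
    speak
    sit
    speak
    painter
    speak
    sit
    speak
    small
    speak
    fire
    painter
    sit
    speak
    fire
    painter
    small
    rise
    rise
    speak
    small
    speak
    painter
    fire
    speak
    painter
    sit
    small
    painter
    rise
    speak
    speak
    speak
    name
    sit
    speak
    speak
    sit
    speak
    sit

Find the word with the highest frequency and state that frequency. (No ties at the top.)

Unigram frequencies (highest first):
  speak: 22
  painter: 10
  sit: 7
  small: 5
  fire: 3
  rise: 3
  … (1 more, each ≤ 2)

"speak", 22 times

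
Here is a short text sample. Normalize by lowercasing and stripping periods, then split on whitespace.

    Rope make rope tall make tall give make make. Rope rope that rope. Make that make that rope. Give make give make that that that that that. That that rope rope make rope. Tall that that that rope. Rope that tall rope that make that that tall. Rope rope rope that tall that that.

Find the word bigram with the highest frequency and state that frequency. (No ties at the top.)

Bigram frequencies (highest first):
  that that: 10
  rope rope: 5
  rope that: 4
  that rope: 4
  make that: 4
  rope make: 3
  … (13 more, each ≤ 3)

"that that", 10 times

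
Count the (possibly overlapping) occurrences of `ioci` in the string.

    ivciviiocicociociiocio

3

Sliding a length-4 window over the 22 characters (19 positions):
  position 7–10: ioci
  position 14–17: ioci
  position 18–21: ioci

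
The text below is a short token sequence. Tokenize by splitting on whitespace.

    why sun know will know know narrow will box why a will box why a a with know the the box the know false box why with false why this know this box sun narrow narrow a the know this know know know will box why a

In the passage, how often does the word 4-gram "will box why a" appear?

Scanning the 44 overlapping 4-gram windows for "will box why a":
  position 8–11: will box why a
  position 12–15: will box why a
  position 44–47: will box why a

3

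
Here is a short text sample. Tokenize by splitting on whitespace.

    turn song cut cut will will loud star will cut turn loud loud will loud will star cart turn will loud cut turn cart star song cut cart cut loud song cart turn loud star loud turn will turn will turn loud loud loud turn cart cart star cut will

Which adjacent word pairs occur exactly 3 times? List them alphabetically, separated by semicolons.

Bigram counts meeting the condition (exactly 3 times):
  loud loud: 3
  turn loud: 3
  turn will: 3
  will loud: 3

loud loud; turn loud; turn will; will loud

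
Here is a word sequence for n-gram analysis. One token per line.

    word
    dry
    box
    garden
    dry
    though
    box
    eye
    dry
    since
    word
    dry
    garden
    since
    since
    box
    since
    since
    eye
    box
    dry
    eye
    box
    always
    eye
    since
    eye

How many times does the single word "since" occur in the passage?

Scanning the 27 tokens for "since":
  position 10: since
  position 14: since
  position 15: since
  position 17: since
  position 18: since
  position 26: since

6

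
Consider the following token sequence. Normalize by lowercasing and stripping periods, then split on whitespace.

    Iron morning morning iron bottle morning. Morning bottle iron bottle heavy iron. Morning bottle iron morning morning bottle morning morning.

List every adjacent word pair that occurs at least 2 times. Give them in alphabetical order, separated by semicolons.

bottle iron; bottle morning; iron bottle; iron morning; morning bottle; morning morning

Bigram counts meeting the condition (at least 2 times):
  bottle iron: 2
  bottle morning: 2
  iron bottle: 2
  iron morning: 3
  morning bottle: 3
  morning morning: 4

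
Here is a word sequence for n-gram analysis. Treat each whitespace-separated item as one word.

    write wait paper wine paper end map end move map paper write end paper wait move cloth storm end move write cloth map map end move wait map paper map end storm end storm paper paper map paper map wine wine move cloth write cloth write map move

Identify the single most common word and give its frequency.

"map", 9 times

Unigram frequencies (highest first):
  map: 9
  paper: 8
  end: 7
  move: 6
  write: 5
  cloth: 4
  … (3 more, each ≤ 3)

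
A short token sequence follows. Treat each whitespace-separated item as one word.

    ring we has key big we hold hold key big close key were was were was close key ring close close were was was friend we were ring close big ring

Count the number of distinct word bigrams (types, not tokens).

25

31 tokens → 30 bigram windows in total.
Repeated bigrams (each contributes count−1 duplicates):
  were was: 3
  close key: 2
  key big: 2
  ring close: 2
5 duplicate windows → 30 − 5 = 25 distinct.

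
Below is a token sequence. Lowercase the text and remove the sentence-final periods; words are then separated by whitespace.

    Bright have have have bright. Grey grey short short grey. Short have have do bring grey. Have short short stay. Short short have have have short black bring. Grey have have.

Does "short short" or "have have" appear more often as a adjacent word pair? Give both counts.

"have have" (6 vs 3)

"short short": 3 occurrences
"have have": 6 occurrences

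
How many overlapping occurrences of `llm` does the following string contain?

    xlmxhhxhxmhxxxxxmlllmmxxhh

Sliding a length-3 window over the 26 characters (24 positions):
  position 19–21: llm

1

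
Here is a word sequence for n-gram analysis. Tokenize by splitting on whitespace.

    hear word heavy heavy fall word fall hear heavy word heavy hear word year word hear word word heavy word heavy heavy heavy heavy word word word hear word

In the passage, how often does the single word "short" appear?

0

Scanning the 29 tokens for "short":
  (none found)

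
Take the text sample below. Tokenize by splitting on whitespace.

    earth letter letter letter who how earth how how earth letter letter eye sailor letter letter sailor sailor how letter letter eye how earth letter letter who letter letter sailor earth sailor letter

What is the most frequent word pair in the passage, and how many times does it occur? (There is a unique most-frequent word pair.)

Bigram frequencies (highest first):
  letter letter: 7
  earth letter: 3
  how earth: 3
  letter who: 2
  letter eye: 2
  sailor letter: 2
  … (12 more, each ≤ 2)

"letter letter", 7 times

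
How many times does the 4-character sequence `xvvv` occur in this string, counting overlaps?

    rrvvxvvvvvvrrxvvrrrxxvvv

Sliding a length-4 window over the 24 characters (21 positions):
  position 5–8: xvvv
  position 21–24: xvvv

2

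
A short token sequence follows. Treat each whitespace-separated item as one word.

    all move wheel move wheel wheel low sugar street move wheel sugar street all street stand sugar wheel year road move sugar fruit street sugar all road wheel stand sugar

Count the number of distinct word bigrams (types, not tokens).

30 tokens → 29 bigram windows in total.
Repeated bigrams (each contributes count−1 duplicates):
  move wheel: 3
  stand sugar: 2
  sugar street: 2
4 duplicate windows → 29 − 4 = 25 distinct.

25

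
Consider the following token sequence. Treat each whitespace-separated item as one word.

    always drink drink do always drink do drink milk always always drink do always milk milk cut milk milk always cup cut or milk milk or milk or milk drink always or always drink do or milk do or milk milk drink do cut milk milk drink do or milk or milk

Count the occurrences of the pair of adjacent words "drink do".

6

Scanning the 51 overlapping bigram windows for "drink do":
  position 3–4: drink do
  position 6–7: drink do
  position 12–13: drink do
  position 34–35: drink do
  position 42–43: drink do
  position 47–48: drink do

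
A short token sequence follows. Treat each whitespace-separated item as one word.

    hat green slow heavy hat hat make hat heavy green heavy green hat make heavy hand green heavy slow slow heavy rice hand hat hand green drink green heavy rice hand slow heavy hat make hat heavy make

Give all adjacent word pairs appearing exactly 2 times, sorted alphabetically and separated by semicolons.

hand green; hat heavy; heavy green; heavy hat; heavy rice; make hat; rice hand

Bigram counts meeting the condition (exactly 2 times):
  hand green: 2
  hat heavy: 2
  heavy green: 2
  heavy hat: 2
  heavy rice: 2
  make hat: 2
  rice hand: 2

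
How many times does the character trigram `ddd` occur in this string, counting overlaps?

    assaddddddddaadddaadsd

7

Sliding a length-3 window over the 22 characters (20 positions):
  position 5–7: ddd
  position 6–8: ddd
  position 7–9: ddd
  position 8–10: ddd
  position 9–11: ddd
  position 10–12: ddd
  position 15–17: ddd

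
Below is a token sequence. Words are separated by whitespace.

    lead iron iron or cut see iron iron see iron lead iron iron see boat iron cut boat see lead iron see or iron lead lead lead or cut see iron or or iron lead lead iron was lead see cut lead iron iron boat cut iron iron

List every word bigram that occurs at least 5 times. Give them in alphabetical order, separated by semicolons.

iron iron; lead iron

Bigram counts meeting the condition (at least 5 times):
  iron iron: 5
  lead iron: 5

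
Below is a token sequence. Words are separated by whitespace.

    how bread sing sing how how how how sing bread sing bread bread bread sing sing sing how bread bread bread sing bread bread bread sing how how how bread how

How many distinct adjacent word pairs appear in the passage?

31 tokens → 30 bigram windows in total.
Repeated bigrams (each contributes count−1 duplicates):
  bread bread: 6
  bread sing: 5
  how how: 5
  how bread: 3
  sing bread: 3
  sing how: 3
  sing sing: 3
21 duplicate windows → 30 − 21 = 9 distinct.

9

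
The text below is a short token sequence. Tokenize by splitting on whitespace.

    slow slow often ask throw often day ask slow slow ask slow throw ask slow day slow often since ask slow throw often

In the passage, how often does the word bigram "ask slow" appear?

Scanning the 22 overlapping bigram windows for "ask slow":
  position 8–9: ask slow
  position 11–12: ask slow
  position 14–15: ask slow
  position 20–21: ask slow

4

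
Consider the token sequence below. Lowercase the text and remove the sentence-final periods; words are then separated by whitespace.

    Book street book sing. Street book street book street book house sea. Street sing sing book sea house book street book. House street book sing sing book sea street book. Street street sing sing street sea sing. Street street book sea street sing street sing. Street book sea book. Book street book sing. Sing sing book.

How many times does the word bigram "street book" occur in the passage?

Scanning the 55 overlapping bigram windows for "street book":
  position 2–3: street book
  position 5–6: street book
  position 7–8: street book
  position 9–10: street book
  position 20–21: street book
  position 23–24: street book
  position 29–30: street book
  position 39–40: street book
  position 46–47: street book
  position 51–52: street book

10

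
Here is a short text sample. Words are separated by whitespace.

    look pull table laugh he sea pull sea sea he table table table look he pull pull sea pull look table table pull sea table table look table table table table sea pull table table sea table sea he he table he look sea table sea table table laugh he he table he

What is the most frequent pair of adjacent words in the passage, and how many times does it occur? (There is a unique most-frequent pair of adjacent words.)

"table table", 9 times

Bigram frequencies (highest first):
  table table: 9
  sea table: 4
  table sea: 4
  sea pull: 3
  pull sea: 3
  he table: 3
  … (18 more, each ≤ 2)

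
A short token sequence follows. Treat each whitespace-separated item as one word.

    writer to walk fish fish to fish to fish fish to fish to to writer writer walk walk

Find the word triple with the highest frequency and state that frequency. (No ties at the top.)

"fish to fish", 3 times

Trigram frequencies (highest first):
  fish to fish: 3
  fish fish to: 2
  to fish to: 2
  writer to walk: 1
  to walk fish: 1
  walk fish fish: 1
  … (6 more, each ≤ 1)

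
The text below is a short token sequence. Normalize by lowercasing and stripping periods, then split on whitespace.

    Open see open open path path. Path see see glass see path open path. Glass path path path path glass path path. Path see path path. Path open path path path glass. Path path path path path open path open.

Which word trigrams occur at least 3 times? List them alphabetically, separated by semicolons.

Trigram counts meeting the condition (at least 3 times):
  glass path path: 3
  path glass path: 3
  path open path: 3
  path path path: 9

glass path path; path glass path; path open path; path path path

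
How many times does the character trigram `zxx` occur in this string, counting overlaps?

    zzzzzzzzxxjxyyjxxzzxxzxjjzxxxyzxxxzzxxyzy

Sliding a length-3 window over the 41 characters (39 positions):
  position 8–10: zxx
  position 19–21: zxx
  position 26–28: zxx
  position 31–33: zxx
  position 36–38: zxx

5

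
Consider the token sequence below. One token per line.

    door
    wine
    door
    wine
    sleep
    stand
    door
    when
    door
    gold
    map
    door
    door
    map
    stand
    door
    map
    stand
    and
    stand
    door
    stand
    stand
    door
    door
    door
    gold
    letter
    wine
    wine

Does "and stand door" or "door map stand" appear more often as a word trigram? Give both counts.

"and stand door": 1 occurrence
"door map stand": 2 occurrences

"door map stand" (2 vs 1)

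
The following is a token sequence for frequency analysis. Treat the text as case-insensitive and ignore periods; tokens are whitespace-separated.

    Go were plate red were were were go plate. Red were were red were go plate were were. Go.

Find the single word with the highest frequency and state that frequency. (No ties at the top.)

"were", 9 times

Unigram frequencies (highest first):
  were: 9
  go: 4
  plate: 3
  red: 3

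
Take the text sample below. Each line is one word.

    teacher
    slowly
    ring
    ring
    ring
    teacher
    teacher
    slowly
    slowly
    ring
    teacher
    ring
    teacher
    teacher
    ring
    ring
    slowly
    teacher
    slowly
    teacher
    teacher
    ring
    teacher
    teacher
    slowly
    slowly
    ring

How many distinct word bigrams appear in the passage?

27 tokens → 26 bigram windows in total.
Repeated bigrams (each contributes count−1 duplicates):
  ring teacher: 4
  teacher slowly: 4
  teacher teacher: 4
  ring ring: 3
  slowly ring: 3
  teacher ring: 3
  slowly slowly: 2
  slowly teacher: 2
17 duplicate windows → 26 − 17 = 9 distinct.

9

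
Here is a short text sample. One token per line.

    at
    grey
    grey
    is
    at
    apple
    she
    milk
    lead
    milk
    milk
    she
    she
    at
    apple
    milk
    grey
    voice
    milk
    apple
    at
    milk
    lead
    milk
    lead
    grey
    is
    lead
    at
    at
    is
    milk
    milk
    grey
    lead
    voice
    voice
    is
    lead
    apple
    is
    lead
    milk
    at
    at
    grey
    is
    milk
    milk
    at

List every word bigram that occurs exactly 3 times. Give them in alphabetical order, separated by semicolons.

Bigram counts meeting the condition (exactly 3 times):
  grey is: 3
  is lead: 3
  lead milk: 3
  milk lead: 3
  milk milk: 3

grey is; is lead; lead milk; milk lead; milk milk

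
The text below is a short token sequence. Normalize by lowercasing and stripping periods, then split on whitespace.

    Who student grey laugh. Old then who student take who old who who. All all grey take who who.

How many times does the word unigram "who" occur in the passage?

7

Scanning the 19 tokens for "who":
  position 1: who
  position 7: who
  position 10: who
  position 12: who
  position 13: who
  position 18: who
  position 19: who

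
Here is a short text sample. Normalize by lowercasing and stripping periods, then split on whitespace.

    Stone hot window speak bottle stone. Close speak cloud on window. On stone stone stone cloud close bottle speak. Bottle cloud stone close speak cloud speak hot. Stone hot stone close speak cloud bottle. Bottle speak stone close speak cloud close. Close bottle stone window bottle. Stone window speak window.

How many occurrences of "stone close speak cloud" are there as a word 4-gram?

4

Scanning the 47 overlapping 4-gram windows for "stone close speak cloud":
  position 6–9: stone close speak cloud
  position 22–25: stone close speak cloud
  position 30–33: stone close speak cloud
  position 37–40: stone close speak cloud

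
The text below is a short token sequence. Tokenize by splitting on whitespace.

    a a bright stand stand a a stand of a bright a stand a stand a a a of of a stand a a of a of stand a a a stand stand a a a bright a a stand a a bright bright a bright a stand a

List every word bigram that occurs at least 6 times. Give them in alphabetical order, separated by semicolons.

a a; a stand; stand a

Bigram counts meeting the condition (at least 6 times):
  a a: 11
  a stand: 7
  stand a: 8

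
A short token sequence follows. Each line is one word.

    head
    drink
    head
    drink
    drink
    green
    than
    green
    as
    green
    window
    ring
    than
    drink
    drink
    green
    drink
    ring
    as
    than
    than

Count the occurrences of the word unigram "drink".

6

Scanning the 21 tokens for "drink":
  position 2: drink
  position 4: drink
  position 5: drink
  position 14: drink
  position 15: drink
  position 17: drink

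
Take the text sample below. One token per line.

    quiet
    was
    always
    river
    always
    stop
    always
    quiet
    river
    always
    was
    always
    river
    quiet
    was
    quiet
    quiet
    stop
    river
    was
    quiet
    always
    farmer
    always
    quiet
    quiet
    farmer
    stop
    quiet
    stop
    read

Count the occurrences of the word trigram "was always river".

2

Scanning the 29 overlapping trigram windows for "was always river":
  position 2–4: was always river
  position 11–13: was always river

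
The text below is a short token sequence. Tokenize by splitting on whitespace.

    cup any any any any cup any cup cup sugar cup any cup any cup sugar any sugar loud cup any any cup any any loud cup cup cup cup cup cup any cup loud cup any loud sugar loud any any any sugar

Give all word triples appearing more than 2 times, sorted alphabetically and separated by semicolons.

any any any; any cup any; cup any any; cup any cup; cup cup cup

Trigram counts meeting the condition (more than 2 times):
  any any any: 3
  any cup any: 3
  cup any any: 3
  cup any cup: 4
  cup cup cup: 4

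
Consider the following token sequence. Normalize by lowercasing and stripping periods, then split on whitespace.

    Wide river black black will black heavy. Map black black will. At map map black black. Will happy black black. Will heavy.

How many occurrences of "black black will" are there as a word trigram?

Scanning the 20 overlapping trigram windows for "black black will":
  position 3–5: black black will
  position 9–11: black black will
  position 15–17: black black will
  position 19–21: black black will

4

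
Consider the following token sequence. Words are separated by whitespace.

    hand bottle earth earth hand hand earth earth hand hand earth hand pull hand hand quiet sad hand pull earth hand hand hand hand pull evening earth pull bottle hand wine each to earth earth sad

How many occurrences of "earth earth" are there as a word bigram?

3

Scanning the 35 overlapping bigram windows for "earth earth":
  position 3–4: earth earth
  position 7–8: earth earth
  position 34–35: earth earth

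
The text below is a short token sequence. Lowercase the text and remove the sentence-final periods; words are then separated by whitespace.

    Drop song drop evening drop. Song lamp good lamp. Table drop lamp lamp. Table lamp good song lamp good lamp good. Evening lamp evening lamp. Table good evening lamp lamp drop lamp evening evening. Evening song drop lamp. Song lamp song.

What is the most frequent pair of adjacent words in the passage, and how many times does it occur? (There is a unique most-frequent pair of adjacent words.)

"lamp good", 4 times

Bigram frequencies (highest first):
  lamp good: 4
  song lamp: 3
  lamp table: 3
  drop lamp: 3
  evening lamp: 3
  drop song: 2
  … (15 more, each ≤ 2)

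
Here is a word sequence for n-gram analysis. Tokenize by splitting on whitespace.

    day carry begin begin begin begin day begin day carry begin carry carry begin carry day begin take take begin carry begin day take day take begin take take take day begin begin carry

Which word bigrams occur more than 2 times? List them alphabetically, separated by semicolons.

Bigram counts meeting the condition (more than 2 times):
  begin begin: 4
  begin carry: 4
  begin day: 3
  carry begin: 4
  day begin: 3
  take take: 3

begin begin; begin carry; begin day; carry begin; day begin; take take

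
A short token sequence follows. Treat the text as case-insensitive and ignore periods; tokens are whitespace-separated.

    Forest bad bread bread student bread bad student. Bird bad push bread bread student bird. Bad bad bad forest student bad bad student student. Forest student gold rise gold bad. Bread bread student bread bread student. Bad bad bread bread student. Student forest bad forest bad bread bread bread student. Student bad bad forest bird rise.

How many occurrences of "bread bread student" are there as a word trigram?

6

Scanning the 54 overlapping trigram windows for "bread bread student":
  position 3–5: bread bread student
  position 12–14: bread bread student
  position 31–33: bread bread student
  position 34–36: bread bread student
  position 39–41: bread bread student
  position 48–50: bread bread student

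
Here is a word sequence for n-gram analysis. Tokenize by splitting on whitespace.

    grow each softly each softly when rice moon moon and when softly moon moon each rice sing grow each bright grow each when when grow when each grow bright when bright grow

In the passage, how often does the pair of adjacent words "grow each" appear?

Scanning the 31 overlapping bigram windows for "grow each":
  position 1–2: grow each
  position 18–19: grow each
  position 21–22: grow each

3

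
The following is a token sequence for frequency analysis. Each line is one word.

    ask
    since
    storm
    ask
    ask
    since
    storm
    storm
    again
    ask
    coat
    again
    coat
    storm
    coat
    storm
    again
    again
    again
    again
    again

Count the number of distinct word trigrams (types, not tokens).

16

21 tokens → 19 trigram windows in total.
Repeated trigrams (each contributes count−1 duplicates):
  again again again: 3
  ask since storm: 2
3 duplicate windows → 19 − 3 = 16 distinct.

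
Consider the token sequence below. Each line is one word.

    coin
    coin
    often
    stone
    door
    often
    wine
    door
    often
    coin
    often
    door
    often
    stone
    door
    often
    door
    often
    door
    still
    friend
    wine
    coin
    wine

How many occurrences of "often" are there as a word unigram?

Scanning the 24 tokens for "often":
  position 3: often
  position 6: often
  position 9: often
  position 11: often
  position 13: often
  position 16: often
  position 18: often

7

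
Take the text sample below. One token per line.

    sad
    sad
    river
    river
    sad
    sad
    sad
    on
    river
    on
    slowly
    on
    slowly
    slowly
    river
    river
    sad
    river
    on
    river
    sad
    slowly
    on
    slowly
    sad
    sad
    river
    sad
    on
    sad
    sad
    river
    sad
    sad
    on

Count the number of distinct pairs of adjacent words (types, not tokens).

35 tokens → 34 bigram windows in total.
Repeated bigrams (each contributes count−1 duplicates):
  sad sad: 6
  river sad: 5
  sad river: 4
  on slowly: 3
  sad on: 3
  on river: 2
  river on: 2
  river river: 2
  … (1 more repeated)
20 duplicate windows → 34 − 20 = 14 distinct.

14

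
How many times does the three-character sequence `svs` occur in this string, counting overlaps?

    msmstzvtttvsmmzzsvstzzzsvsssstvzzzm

2

Sliding a length-3 window over the 35 characters (33 positions):
  position 17–19: svs
  position 24–26: svs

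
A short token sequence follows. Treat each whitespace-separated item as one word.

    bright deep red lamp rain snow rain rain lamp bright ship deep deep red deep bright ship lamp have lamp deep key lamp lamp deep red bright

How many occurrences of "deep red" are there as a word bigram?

3

Scanning the 26 overlapping bigram windows for "deep red":
  position 2–3: deep red
  position 13–14: deep red
  position 25–26: deep red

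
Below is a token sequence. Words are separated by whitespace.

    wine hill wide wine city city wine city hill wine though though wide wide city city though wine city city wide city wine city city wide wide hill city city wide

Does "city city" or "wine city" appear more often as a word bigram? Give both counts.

"city city": 5 occurrences
"wine city": 4 occurrences

"city city" (5 vs 4)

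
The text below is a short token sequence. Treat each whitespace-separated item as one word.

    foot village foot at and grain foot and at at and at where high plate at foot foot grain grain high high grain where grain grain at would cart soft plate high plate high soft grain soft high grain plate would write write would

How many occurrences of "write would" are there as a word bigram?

Scanning the 43 overlapping bigram windows for "write would":
  position 43–44: write would

1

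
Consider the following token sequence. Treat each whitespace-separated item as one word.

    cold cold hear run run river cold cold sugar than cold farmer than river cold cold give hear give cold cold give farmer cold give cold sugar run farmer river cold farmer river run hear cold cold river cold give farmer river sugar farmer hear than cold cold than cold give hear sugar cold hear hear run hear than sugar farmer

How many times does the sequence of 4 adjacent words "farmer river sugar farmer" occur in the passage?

1

Scanning the 58 overlapping 4-gram windows for "farmer river sugar farmer":
  position 41–44: farmer river sugar farmer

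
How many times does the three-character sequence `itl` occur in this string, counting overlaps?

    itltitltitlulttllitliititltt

Sliding a length-3 window over the 28 characters (26 positions):
  position 1–3: itl
  position 5–7: itl
  position 9–11: itl
  position 18–20: itl
  position 24–26: itl

5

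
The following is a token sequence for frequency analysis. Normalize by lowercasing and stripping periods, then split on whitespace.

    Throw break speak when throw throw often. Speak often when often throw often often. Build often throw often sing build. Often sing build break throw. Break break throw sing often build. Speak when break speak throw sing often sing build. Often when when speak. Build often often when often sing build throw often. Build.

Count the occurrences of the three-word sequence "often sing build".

4

Scanning the 52 overlapping trigram windows for "often sing build":
  position 18–20: often sing build
  position 21–23: often sing build
  position 38–40: often sing build
  position 49–51: often sing build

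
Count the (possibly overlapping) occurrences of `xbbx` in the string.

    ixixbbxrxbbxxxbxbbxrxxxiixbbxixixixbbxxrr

Sliding a length-4 window over the 41 characters (38 positions):
  position 4–7: xbbx
  position 9–12: xbbx
  position 16–19: xbbx
  position 26–29: xbbx
  position 35–38: xbbx

5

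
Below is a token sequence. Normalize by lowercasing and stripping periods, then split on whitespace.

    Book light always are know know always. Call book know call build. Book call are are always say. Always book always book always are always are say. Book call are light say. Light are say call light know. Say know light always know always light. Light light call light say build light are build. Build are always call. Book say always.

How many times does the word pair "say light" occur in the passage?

1

Scanning the 60 overlapping bigram windows for "say light":
  position 32–33: say light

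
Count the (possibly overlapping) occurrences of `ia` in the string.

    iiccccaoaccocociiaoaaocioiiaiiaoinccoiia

Sliding a length-2 window over the 40 characters (39 positions):
  position 17–18: ia
  position 27–28: ia
  position 30–31: ia
  position 39–40: ia

4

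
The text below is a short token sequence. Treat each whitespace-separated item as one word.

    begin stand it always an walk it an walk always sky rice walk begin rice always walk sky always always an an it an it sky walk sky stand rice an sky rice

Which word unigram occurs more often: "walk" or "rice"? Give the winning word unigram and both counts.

"walk": 5 occurrences
"rice": 4 occurrences

"walk" (5 vs 4)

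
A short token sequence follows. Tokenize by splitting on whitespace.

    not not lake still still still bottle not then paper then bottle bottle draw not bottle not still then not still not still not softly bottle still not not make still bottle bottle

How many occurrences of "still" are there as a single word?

Scanning the 33 tokens for "still":
  position 4: still
  position 5: still
  position 6: still
  position 18: still
  position 21: still
  position 23: still
  position 27: still
  position 31: still

8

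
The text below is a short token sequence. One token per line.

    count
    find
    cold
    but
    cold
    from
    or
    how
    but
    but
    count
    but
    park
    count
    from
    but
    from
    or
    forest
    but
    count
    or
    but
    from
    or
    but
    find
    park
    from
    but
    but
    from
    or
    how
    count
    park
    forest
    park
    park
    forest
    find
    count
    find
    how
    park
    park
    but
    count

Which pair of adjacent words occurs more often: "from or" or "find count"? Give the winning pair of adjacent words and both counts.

"from or": 4 occurrences
"find count": 1 occurrence

"from or" (4 vs 1)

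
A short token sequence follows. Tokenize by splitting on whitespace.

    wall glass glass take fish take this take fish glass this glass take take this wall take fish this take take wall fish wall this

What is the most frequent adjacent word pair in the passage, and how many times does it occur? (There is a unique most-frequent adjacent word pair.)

"take fish", 3 times

Bigram frequencies (highest first):
  take fish: 3
  glass take: 2
  take this: 2
  this take: 2
  take take: 2
  wall glass: 1
  … (12 more, each ≤ 1)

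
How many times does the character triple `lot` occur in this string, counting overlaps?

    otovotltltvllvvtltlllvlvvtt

Sliding a length-3 window over the 27 characters (25 positions):
  (no match at any position)

0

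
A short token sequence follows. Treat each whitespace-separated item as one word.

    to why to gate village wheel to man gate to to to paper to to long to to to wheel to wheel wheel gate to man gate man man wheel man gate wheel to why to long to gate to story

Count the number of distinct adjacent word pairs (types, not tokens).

41 tokens → 40 bigram windows in total.
Repeated bigrams (each contributes count−1 duplicates):
  to to: 5
  gate to: 3
  man gate: 3
  wheel to: 3
  long to: 2
  to gate: 2
  to long: 2
  to man: 2
  … (3 more repeated)
17 duplicate windows → 40 − 17 = 23 distinct.

23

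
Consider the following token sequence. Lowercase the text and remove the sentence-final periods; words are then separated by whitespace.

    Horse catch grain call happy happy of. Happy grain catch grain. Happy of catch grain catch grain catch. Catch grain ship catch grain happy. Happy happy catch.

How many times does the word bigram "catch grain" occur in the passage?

6

Scanning the 26 overlapping bigram windows for "catch grain":
  position 2–3: catch grain
  position 10–11: catch grain
  position 14–15: catch grain
  position 16–17: catch grain
  position 19–20: catch grain
  position 22–23: catch grain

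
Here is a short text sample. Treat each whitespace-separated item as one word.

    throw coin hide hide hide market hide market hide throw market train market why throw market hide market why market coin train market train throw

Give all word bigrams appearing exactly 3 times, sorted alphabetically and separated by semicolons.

hide market; market hide

Bigram counts meeting the condition (exactly 3 times):
  hide market: 3
  market hide: 3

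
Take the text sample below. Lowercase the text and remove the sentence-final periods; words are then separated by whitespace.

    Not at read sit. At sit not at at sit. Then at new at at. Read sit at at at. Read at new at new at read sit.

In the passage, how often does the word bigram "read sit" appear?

3

Scanning the 27 overlapping bigram windows for "read sit":
  position 3–4: read sit
  position 16–17: read sit
  position 27–28: read sit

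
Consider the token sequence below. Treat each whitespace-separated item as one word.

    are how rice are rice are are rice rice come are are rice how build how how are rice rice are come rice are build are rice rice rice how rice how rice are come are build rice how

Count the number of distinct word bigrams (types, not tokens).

39 tokens → 38 bigram windows in total.
Repeated bigrams (each contributes count−1 duplicates):
  are rice: 5
  rice are: 5
  rice how: 4
  rice rice: 4
  how rice: 3
  are are: 2
  are build: 2
  are come: 2
  … (1 more repeated)
20 duplicate windows → 38 − 20 = 18 distinct.

18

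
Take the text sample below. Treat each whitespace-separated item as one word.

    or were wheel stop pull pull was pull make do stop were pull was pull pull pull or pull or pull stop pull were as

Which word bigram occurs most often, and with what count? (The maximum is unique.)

Bigram frequencies (highest first):
  pull pull: 3
  stop pull: 2
  pull was: 2
  was pull: 2
  pull or: 2
  or pull: 2
  … (11 more, each ≤ 1)

"pull pull", 3 times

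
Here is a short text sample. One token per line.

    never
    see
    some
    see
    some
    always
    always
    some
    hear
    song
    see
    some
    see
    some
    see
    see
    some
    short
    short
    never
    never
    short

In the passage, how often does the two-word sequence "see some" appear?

5

Scanning the 21 overlapping bigram windows for "see some":
  position 2–3: see some
  position 4–5: see some
  position 11–12: see some
  position 13–14: see some
  position 16–17: see some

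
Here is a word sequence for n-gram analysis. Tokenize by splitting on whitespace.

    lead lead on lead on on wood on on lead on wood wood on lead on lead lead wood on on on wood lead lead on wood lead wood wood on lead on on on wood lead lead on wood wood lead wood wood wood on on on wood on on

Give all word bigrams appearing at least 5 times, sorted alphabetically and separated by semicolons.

Bigram counts meeting the condition (at least 5 times):
  lead on: 7
  on lead: 5
  on on: 9
  on wood: 7
  wood on: 6
  wood wood: 5

lead on; on lead; on on; on wood; wood on; wood wood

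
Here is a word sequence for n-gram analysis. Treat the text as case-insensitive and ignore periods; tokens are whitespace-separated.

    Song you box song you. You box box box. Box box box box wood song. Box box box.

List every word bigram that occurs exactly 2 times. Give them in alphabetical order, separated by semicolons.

Bigram counts meeting the condition (exactly 2 times):
  song you: 2
  you box: 2

song you; you box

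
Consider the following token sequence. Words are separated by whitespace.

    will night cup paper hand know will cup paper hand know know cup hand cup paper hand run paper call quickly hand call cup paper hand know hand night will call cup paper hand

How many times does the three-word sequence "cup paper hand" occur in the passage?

5

Scanning the 32 overlapping trigram windows for "cup paper hand":
  position 3–5: cup paper hand
  position 8–10: cup paper hand
  position 15–17: cup paper hand
  position 24–26: cup paper hand
  position 32–34: cup paper hand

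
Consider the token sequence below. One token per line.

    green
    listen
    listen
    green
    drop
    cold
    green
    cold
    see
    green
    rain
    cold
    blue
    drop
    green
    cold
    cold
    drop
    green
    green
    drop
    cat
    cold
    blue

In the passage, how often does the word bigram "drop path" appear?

0

Scanning the 23 overlapping bigram windows for "drop path":
  (none found)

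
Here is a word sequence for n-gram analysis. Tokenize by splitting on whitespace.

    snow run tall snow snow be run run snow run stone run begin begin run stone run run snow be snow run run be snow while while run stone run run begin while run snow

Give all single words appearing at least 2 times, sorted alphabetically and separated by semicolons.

be; begin; run; snow; stone; while

Unigram counts meeting the condition (at least 2 times):
  be: 3
  begin: 3
  run: 14
  snow: 8
  stone: 3
  while: 3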